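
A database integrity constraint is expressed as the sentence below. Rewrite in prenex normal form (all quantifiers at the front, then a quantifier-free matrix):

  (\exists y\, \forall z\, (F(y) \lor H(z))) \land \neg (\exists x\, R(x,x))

\exists y\, \forall z\, \forall x\, ((F(y) \lor H(z)) \land \neg R(x,x))

Move each ¬ inward, flipping quantifiers it crosses:
  (\exists y\, \forall z\, (F(y) \lor H(z))) \land (\forall x\, \neg R(x,x))
Extract every quantifier outward, since the variables are now distinct and don't occur free across branches:
  \exists y\, \forall z\, \forall x\, ((F(y) \lor H(z)) \land \neg R(x,x))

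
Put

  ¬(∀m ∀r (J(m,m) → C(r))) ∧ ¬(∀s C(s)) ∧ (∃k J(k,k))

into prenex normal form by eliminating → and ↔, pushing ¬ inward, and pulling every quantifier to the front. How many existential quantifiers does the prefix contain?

4

First replace A → B with ¬A ∨ B.
  ¬(∀m ∀r (¬J(m,m) ∨ C(r))) ∧ ¬(∀s C(s)) ∧ (∃k J(k,k))
Drive negations inward (¬∀x A ≡ ∃x ¬A, ¬∃x A ≡ ∀x ¬A, De Morgan for ∧/∨):
  (∃m ∃r (J(m,m) ∧ ¬C(r))) ∧ (∃s ¬C(s)) ∧ (∃k J(k,k))
All bound variables are already distinct, so no renaming is needed.
Extract every quantifier outward, since the variables are now distinct and don't occur free across branches:
  ∃m ∃r ∃s ∃k (J(m,m) ∧ ¬C(r) ∧ ¬C(s) ∧ J(k,k))
The prefix is ∃m ∃r ∃s ∃k: 0 universal, 4 existential.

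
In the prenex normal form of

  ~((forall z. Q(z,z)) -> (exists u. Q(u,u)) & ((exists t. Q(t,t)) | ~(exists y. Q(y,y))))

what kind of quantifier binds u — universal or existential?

universal

First replace A → B with ¬A ∨ B.
  ~(~(forall z. Q(z,z)) | (exists u. Q(u,u)) & ((exists t. Q(t,t)) | ~(exists y. Q(y,y))))
Move each ¬ inward, flipping quantifiers it crosses:
  (forall z. Q(z,z)) & ((forall u. ~Q(u,u)) | (forall t. ~Q(t,t)) & (exists y. Q(y,y)))
All bound variables are already distinct, so no renaming is needed.
Pull the quantifiers to the front (each side's bound variable is not free in the other side):
  forall z. forall u. forall t. exists y. (Q(z,z) & (~Q(u,u) | ~Q(t,t) & Q(y,y)))
The quantifier exists u sits under an odd number of negations (counting the antecedent side of each →), so it flips to forall u.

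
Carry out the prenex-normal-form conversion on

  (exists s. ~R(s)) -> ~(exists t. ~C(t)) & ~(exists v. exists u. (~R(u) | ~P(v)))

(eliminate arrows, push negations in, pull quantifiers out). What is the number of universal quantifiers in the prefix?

Rewrite implications/biconditionals: A → B as ¬A ∨ B.
  ~(exists s. ~R(s)) | ~(exists t. ~C(t)) & ~(exists v. exists u. (~R(u) | ~P(v)))
Drive negations inward (¬∀x A ≡ ∃x ¬A, ¬∃x A ≡ ∀x ¬A, De Morgan for ∧/∨):
  (forall s. R(s)) | (forall t. C(t)) & (forall v. forall u. (R(u) & P(v)))
All bound variables are already distinct, so no renaming is needed.
Extract every quantifier outward, since the variables are now distinct and don't occur free across branches:
  forall s. forall t. forall v. forall u. (R(s) | C(t) & R(u) & P(v))
The prefix is forall s forall t forall v forall u: 4 universal, 0 existential.

4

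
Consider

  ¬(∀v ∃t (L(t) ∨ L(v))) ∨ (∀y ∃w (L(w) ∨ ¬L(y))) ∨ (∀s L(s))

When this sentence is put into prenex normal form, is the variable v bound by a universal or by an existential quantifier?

Drive negations inward (¬∀x A ≡ ∃x ¬A, ¬∃x A ≡ ∀x ¬A, De Morgan for ∧/∨):
  (∃v ∀t (¬L(t) ∧ ¬L(v))) ∨ (∀y ∃w (L(w) ∨ ¬L(y))) ∨ (∀s L(s))
Finally move all quantifiers to the prefix:
  ∃v ∀t ∀y ∃w ∀s (¬L(t) ∧ ¬L(v) ∨ L(w) ∨ ¬L(y) ∨ L(s))
The quantifier ∀v sits under an odd number of negations, so it flips to ∃v.

existential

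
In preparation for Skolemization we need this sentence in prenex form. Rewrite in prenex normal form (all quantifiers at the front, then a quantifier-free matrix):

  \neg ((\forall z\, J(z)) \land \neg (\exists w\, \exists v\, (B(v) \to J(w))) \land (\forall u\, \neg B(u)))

Rewrite implications/biconditionals: A → B as ¬A ∨ B.
  \neg ((\forall z\, J(z)) \land \neg (\exists w\, \exists v\, (\neg B(v) \lor J(w))) \land (\forall u\, \neg B(u)))
Push ¬ through the quantifiers and connectives to reach negation normal form:
  (\exists z\, \neg J(z)) \lor (\exists w\, \exists v\, (\neg B(v) \lor J(w))) \lor (\exists u\, B(u))
All bound variables are already distinct, so no renaming is needed.
Finally move all quantifiers to the prefix:
  \exists z\, \exists w\, \exists v\, \exists u\, (\neg J(z) \lor \neg B(v) \lor J(w) \lor B(u))

\exists z\, \exists w\, \exists v\, \exists u\, (\neg J(z) \lor \neg B(v) \lor J(w) \lor B(u))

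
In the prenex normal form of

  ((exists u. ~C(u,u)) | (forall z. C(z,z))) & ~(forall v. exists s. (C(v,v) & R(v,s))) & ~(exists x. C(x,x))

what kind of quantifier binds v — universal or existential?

existential

Push ¬ through the quantifiers and connectives to reach negation normal form:
  ((exists u. ~C(u,u)) | (forall z. C(z,z))) & (exists v. forall s. (~C(v,v) | ~R(v,s))) & (forall x. ~C(x,x))
Pull the quantifiers to the front (each side's bound variable is not free in the other side):
  exists u. forall z. exists v. forall s. forall x. ((~C(u,u) | C(z,z)) & (~C(v,v) | ~R(v,s)) & ~C(x,x))
The quantifier forall v sits under an odd number of negations, so it flips to exists v.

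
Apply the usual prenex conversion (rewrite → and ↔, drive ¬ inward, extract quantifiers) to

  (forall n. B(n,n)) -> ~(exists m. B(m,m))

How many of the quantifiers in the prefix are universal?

1

Rewrite implications/biconditionals: A → B as ¬A ∨ B.
  ~(forall n. B(n,n)) | ~(exists m. B(m,m))
Push ¬ through the quantifiers and connectives to reach negation normal form:
  (exists n. ~B(n,n)) | (forall m. ~B(m,m))
All bound variables are already distinct, so no renaming is needed.
Extract every quantifier outward, since the variables are now distinct and don't occur free across branches:
  exists n. forall m. (~B(n,n) | ~B(m,m))
The prefix is exists n forall m: 1 universal, 1 existential.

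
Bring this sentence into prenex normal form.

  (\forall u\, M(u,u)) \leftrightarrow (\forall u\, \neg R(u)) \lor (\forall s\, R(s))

\exists u\, \forall v\, \forall s\, \exists c\, \exists x\, \forall q\, ((\neg M(u,u) \lor \neg R(v) \lor R(s)) \land (R(c) \land \neg R(x) \lor M(q,q)))

Eliminate → and ↔ using ¬ and ∨; A ↔ B as (¬A ∨ B) ∧ (¬B ∨ A).
  (\neg (\forall u\, M(u,u)) \lor (\forall u\, \neg R(u)) \lor (\forall s\, R(s))) \land (\neg ((\forall u\, \neg R(u)) \lor (\forall s\, R(s))) \lor (\forall u\, M(u,u)))
Move each ¬ inward, flipping quantifiers it crosses:
  ((\exists u\, \neg M(u,u)) \lor (\forall u\, \neg R(u)) \lor (\forall s\, R(s))) \land ((\exists u\, R(u)) \land (\exists s\, \neg R(s)) \lor (\forall u\, M(u,u)))
Rename bound variables to avoid capture: u↦v, u↦c, s↦x, u↦q.
  ((\exists u\, \neg M(u,u)) \lor (\forall v\, \neg R(v)) \lor (\forall s\, R(s))) \land ((\exists c\, R(c)) \land (\exists x\, \neg R(x)) \lor (\forall q\, M(q,q)))
Pull the quantifiers to the front (each side's bound variable is not free in the other side):
  \exists u\, \forall v\, \forall s\, \exists c\, \exists x\, \forall q\, ((\neg M(u,u) \lor \neg R(v) \lor R(s)) \land (R(c) \land \neg R(x) \lor M(q,q)))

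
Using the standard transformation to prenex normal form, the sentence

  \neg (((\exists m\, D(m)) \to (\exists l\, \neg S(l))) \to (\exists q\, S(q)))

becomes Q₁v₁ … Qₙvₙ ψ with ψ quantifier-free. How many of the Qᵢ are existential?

1

First replace A → B with ¬A ∨ B.
  \neg (\neg (\neg (\exists m\, D(m)) \lor (\exists l\, \neg S(l))) \lor (\exists q\, S(q)))
Push ¬ through the quantifiers and connectives to reach negation normal form:
  ((\forall m\, \neg D(m)) \lor (\exists l\, \neg S(l))) \land (\forall q\, \neg S(q))
All bound variables are already distinct, so no renaming is needed.
Extract every quantifier outward, since the variables are now distinct and don't occur free across branches:
  \forall m\, \exists l\, \forall q\, ((\neg D(m) \lor \neg S(l)) \land \neg S(q))
The prefix is \forall m \exists l \forall q: 2 universal, 1 existential.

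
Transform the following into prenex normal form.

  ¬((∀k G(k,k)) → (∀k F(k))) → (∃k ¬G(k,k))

Rewrite implications/biconditionals: A → B as ¬A ∨ B.
  ¬¬(¬(∀k G(k,k)) ∨ (∀k F(k))) ∨ (∃k ¬G(k,k))
Drive negations inward (¬∀x A ≡ ∃x ¬A, ¬∃x A ≡ ∀x ¬A, De Morgan for ∧/∨):
  (∃k ¬G(k,k)) ∨ (∀k F(k)) ∨ (∃k ¬G(k,k))
Rename bound variables to avoid capture: k↦w, k↦u.
  (∃k ¬G(k,k)) ∨ (∀w F(w)) ∨ (∃u ¬G(u,u))
Extract every quantifier outward, since the variables are now distinct and don't occur free across branches:
  ∃k ∀w ∃u (¬G(k,k) ∨ F(w) ∨ ¬G(u,u))

∃k ∀w ∃u (¬G(k,k) ∨ F(w) ∨ ¬G(u,u))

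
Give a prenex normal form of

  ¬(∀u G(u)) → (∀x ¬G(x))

∀u ∀x (G(u) ∨ ¬G(x))

Eliminate → and ↔ using ¬ and ∨.
  ¬¬(∀u G(u)) ∨ (∀x ¬G(x))
Move each ¬ inward, flipping quantifiers it crosses:
  (∀u G(u)) ∨ (∀x ¬G(x))
All bound variables are already distinct, so no renaming is needed.
Extract every quantifier outward, since the variables are now distinct and don't occur free across branches:
  ∀u ∀x (G(u) ∨ ¬G(x))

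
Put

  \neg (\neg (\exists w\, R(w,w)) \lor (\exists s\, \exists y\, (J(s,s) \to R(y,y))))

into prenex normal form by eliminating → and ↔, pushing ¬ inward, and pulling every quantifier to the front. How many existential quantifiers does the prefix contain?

1

Eliminate → and ↔ using ¬ and ∨.
  \neg (\neg (\exists w\, R(w,w)) \lor (\exists s\, \exists y\, (\neg J(s,s) \lor R(y,y))))
Move each ¬ inward, flipping quantifiers it crosses:
  (\exists w\, R(w,w)) \land (\forall s\, \forall y\, (J(s,s) \land \neg R(y,y)))
All bound variables are already distinct, so no renaming is needed.
Pull the quantifiers to the front (each side's bound variable is not free in the other side):
  \exists w\, \forall s\, \forall y\, (R(w,w) \land J(s,s) \land \neg R(y,y))
The prefix is \exists w \forall s \forall y: 2 universal, 1 existential.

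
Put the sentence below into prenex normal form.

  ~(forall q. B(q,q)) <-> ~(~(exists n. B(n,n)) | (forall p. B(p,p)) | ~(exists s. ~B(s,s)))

forall q. exists n. exists p. exists s. forall x. forall c. forall v1. exists x1. ((B(q,q) | B(n,n) & ~B(p,p) & ~B(s,s)) & (~B(x,x) | B(c,c) | B(v1,v1) | ~B(x1,x1)))

First replace A → B with ¬A ∨ B; A ↔ B as (¬A ∨ B) ∧ (¬B ∨ A).
  (~~(forall q. B(q,q)) | ~(~(exists n. B(n,n)) | (forall p. B(p,p)) | ~(exists s. ~B(s,s)))) & (~~(~(exists n. B(n,n)) | (forall p. B(p,p)) | ~(exists s. ~B(s,s))) | ~(forall q. B(q,q)))
Drive negations inward (¬∀x A ≡ ∃x ¬A, ¬∃x A ≡ ∀x ¬A, De Morgan for ∧/∨):
  ((forall q. B(q,q)) | (exists n. B(n,n)) & (exists p. ~B(p,p)) & (exists s. ~B(s,s))) & ((forall n. ~B(n,n)) | (forall p. B(p,p)) | (forall s. B(s,s)) | (exists q. ~B(q,q)))
Standardize variables apart so no two quantifiers bind the same name: n↦x, p↦c, s↦v1, q↦x1.
  ((forall q. B(q,q)) | (exists n. B(n,n)) & (exists p. ~B(p,p)) & (exists s. ~B(s,s))) & ((forall x. ~B(x,x)) | (forall c. B(c,c)) | (forall v1. B(v1,v1)) | (exists x1. ~B(x1,x1)))
Finally move all quantifiers to the prefix:
  forall q. exists n. exists p. exists s. forall x. forall c. forall v1. exists x1. ((B(q,q) | B(n,n) & ~B(p,p) & ~B(s,s)) & (~B(x,x) | B(c,c) | B(v1,v1) | ~B(x1,x1)))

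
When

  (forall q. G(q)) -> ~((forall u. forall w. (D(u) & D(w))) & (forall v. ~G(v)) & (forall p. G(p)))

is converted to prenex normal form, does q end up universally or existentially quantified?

existential

Rewrite implications/biconditionals: A → B as ¬A ∨ B.
  ~(forall q. G(q)) | ~((forall u. forall w. (D(u) & D(w))) & (forall v. ~G(v)) & (forall p. G(p)))
Move each ¬ inward, flipping quantifiers it crosses:
  (exists q. ~G(q)) | (exists u. exists w. (~D(u) | ~D(w))) | (exists v. G(v)) | (exists p. ~G(p))
All bound variables are already distinct, so no renaming is needed.
Pull the quantifiers to the front (each side's bound variable is not free in the other side):
  exists q. exists u. exists w. exists v. exists p. (~G(q) | ~D(u) | ~D(w) | G(v) | ~G(p))
The quantifier forall q sits under an odd number of negations (counting the antecedent side of each →), so it flips to exists q.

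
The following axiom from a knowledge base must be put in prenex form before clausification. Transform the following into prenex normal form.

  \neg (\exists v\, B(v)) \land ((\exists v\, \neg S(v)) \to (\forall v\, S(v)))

\forall v\, \forall x1\, \forall c\, (\neg B(v) \land (S(x1) \lor S(c)))

First replace A → B with ¬A ∨ B.
  \neg (\exists v\, B(v)) \land (\neg (\exists v\, \neg S(v)) \lor (\forall v\, S(v)))
Push ¬ through the quantifiers and connectives to reach negation normal form:
  (\forall v\, \neg B(v)) \land ((\forall v\, S(v)) \lor (\forall v\, S(v)))
Rename bound variables to avoid capture: v↦x1, v↦c.
  (\forall v\, \neg B(v)) \land ((\forall x1\, S(x1)) \lor (\forall c\, S(c)))
Pull the quantifiers to the front (each side's bound variable is not free in the other side):
  \forall v\, \forall x1\, \forall c\, (\neg B(v) \land (S(x1) \lor S(c)))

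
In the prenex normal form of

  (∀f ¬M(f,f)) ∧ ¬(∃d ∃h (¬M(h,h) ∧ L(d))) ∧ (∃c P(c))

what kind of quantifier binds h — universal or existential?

Push ¬ through the quantifiers and connectives to reach negation normal form:
  (∀f ¬M(f,f)) ∧ (∀d ∀h (M(h,h) ∨ ¬L(d))) ∧ (∃c P(c))
All bound variables are already distinct, so no renaming is needed.
Finally move all quantifiers to the prefix:
  ∀f ∀d ∀h ∃c (¬M(f,f) ∧ (M(h,h) ∨ ¬L(d)) ∧ P(c))
The quantifier ∃h sits under an odd number of negations, so it flips to ∀h.

universal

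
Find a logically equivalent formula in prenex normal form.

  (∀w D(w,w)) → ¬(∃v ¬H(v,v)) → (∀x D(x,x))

∃w ∃v ∀x (¬D(w,w) ∨ ¬H(v,v) ∨ D(x,x))

First replace A → B with ¬A ∨ B.
  ¬(∀w D(w,w)) ∨ ¬¬(∃v ¬H(v,v)) ∨ (∀x D(x,x))
Drive negations inward (¬∀x A ≡ ∃x ¬A, ¬∃x A ≡ ∀x ¬A, De Morgan for ∧/∨):
  (∃w ¬D(w,w)) ∨ (∃v ¬H(v,v)) ∨ (∀x D(x,x))
All bound variables are already distinct, so no renaming is needed.
Extract every quantifier outward, since the variables are now distinct and don't occur free across branches:
  ∃w ∃v ∀x (¬D(w,w) ∨ ¬H(v,v) ∨ D(x,x))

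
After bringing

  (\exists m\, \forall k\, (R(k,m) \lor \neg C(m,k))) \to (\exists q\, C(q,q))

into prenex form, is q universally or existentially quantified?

existential

Rewrite implications/biconditionals: A → B as ¬A ∨ B.
  \neg (\exists m\, \forall k\, (R(k,m) \lor \neg C(m,k))) \lor (\exists q\, C(q,q))
Move each ¬ inward, flipping quantifiers it crosses:
  (\forall m\, \exists k\, (\neg R(k,m) \land C(m,k))) \lor (\exists q\, C(q,q))
All bound variables are already distinct, so no renaming is needed.
Pull the quantifiers to the front (each side's bound variable is not free in the other side):
  \forall m\, \exists k\, \exists q\, (\neg R(k,m) \land C(m,k) \lor C(q,q))
The quantifier \exists q sits under an even number of negations (counting the antecedent side of each →), so it remains existential.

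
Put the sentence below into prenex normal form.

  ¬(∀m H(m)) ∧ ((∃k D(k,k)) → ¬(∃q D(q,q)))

Eliminate → and ↔ using ¬ and ∨.
  ¬(∀m H(m)) ∧ (¬(∃k D(k,k)) ∨ ¬(∃q D(q,q)))
Drive negations inward (¬∀x A ≡ ∃x ¬A, ¬∃x A ≡ ∀x ¬A, De Morgan for ∧/∨):
  (∃m ¬H(m)) ∧ ((∀k ¬D(k,k)) ∨ (∀q ¬D(q,q)))
All bound variables are already distinct, so no renaming is needed.
Pull the quantifiers to the front (each side's bound variable is not free in the other side):
  ∃m ∀k ∀q (¬H(m) ∧ (¬D(k,k) ∨ ¬D(q,q)))

∃m ∀k ∀q (¬H(m) ∧ (¬D(k,k) ∨ ¬D(q,q)))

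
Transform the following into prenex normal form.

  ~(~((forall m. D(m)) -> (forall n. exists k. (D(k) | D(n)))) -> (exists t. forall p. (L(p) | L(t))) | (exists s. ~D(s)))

Eliminate → and ↔ using ¬ and ∨.
  ~(~~(~(forall m. D(m)) | (forall n. exists k. (D(k) | D(n)))) | (exists t. forall p. (L(p) | L(t))) | (exists s. ~D(s)))
Drive negations inward (¬∀x A ≡ ∃x ¬A, ¬∃x A ≡ ∀x ¬A, De Morgan for ∧/∨):
  (forall m. D(m)) & (exists n. forall k. (~D(k) & ~D(n))) & (forall t. exists p. (~L(p) & ~L(t))) & (forall s. D(s))
Pull the quantifiers to the front (each side's bound variable is not free in the other side):
  forall m. exists n. forall k. forall t. exists p. forall s. (D(m) & ~D(k) & ~D(n) & ~L(p) & ~L(t) & D(s))

forall m. exists n. forall k. forall t. exists p. forall s. (D(m) & ~D(k) & ~D(n) & ~L(p) & ~L(t) & D(s))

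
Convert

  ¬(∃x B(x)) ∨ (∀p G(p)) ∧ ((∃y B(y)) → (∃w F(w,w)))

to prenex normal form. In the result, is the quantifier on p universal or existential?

universal

First replace A → B with ¬A ∨ B.
  ¬(∃x B(x)) ∨ (∀p G(p)) ∧ (¬(∃y B(y)) ∨ (∃w F(w,w)))
Move each ¬ inward, flipping quantifiers it crosses:
  (∀x ¬B(x)) ∨ (∀p G(p)) ∧ ((∀y ¬B(y)) ∨ (∃w F(w,w)))
All bound variables are already distinct, so no renaming is needed.
Pull the quantifiers to the front (each side's bound variable is not free in the other side):
  ∀x ∀p ∀y ∃w (¬B(x) ∨ G(p) ∧ (¬B(y) ∨ F(w,w)))
The quantifier ∀p sits under an even number of negations (counting the antecedent side of each →), so it remains universal.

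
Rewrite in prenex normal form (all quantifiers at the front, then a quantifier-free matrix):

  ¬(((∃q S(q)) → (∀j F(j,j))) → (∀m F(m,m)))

First replace A → B with ¬A ∨ B.
  ¬(¬(¬(∃q S(q)) ∨ (∀j F(j,j))) ∨ (∀m F(m,m)))
Drive negations inward (¬∀x A ≡ ∃x ¬A, ¬∃x A ≡ ∀x ¬A, De Morgan for ∧/∨):
  ((∀q ¬S(q)) ∨ (∀j F(j,j))) ∧ (∃m ¬F(m,m))
Extract every quantifier outward, since the variables are now distinct and don't occur free across branches:
  ∀q ∀j ∃m ((¬S(q) ∨ F(j,j)) ∧ ¬F(m,m))

∀q ∀j ∃m ((¬S(q) ∨ F(j,j)) ∧ ¬F(m,m))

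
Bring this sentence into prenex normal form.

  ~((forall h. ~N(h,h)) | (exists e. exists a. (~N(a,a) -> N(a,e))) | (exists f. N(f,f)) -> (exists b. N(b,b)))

forall h. exists e. exists a. exists f. forall b. ((~N(h,h) | N(a,a) | N(a,e) | N(f,f)) & ~N(b,b))

Rewrite implications/biconditionals: A → B as ¬A ∨ B.
  ~(~((forall h. ~N(h,h)) | (exists e. exists a. (~~N(a,a) | N(a,e))) | (exists f. N(f,f))) | (exists b. N(b,b)))
Drive negations inward (¬∀x A ≡ ∃x ¬A, ¬∃x A ≡ ∀x ¬A, De Morgan for ∧/∨):
  ((forall h. ~N(h,h)) | (exists e. exists a. (N(a,a) | N(a,e))) | (exists f. N(f,f))) & (forall b. ~N(b,b))
All bound variables are already distinct, so no renaming is needed.
Finally move all quantifiers to the prefix:
  forall h. exists e. exists a. exists f. forall b. ((~N(h,h) | N(a,a) | N(a,e) | N(f,f)) & ~N(b,b))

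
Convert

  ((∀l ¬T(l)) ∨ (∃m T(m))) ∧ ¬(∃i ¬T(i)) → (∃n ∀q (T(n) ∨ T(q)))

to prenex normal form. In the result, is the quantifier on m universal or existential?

Eliminate → and ↔ using ¬ and ∨.
  ¬(((∀l ¬T(l)) ∨ (∃m T(m))) ∧ ¬(∃i ¬T(i))) ∨ (∃n ∀q (T(n) ∨ T(q)))
Push ¬ through the quantifiers and connectives to reach negation normal form:
  (∃l T(l)) ∧ (∀m ¬T(m)) ∨ (∃i ¬T(i)) ∨ (∃n ∀q (T(n) ∨ T(q)))
Extract every quantifier outward, since the variables are now distinct and don't occur free across branches:
  ∃l ∀m ∃i ∃n ∀q (T(l) ∧ ¬T(m) ∨ ¬T(i) ∨ T(n) ∨ T(q))
The quantifier ∃m sits under an odd number of negations (counting the antecedent side of each →), so it flips to ∀m.

universal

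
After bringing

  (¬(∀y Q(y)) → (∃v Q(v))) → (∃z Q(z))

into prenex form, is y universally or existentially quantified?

Rewrite implications/biconditionals: A → B as ¬A ∨ B.
  ¬(¬¬(∀y Q(y)) ∨ (∃v Q(v))) ∨ (∃z Q(z))
Move each ¬ inward, flipping quantifiers it crosses:
  (∃y ¬Q(y)) ∧ (∀v ¬Q(v)) ∨ (∃z Q(z))
All bound variables are already distinct, so no renaming is needed.
Finally move all quantifiers to the prefix:
  ∃y ∀v ∃z (¬Q(y) ∧ ¬Q(v) ∨ Q(z))
The quantifier ∀y sits under an odd number of negations (counting the antecedent side of each →), so it flips to ∃y.

existential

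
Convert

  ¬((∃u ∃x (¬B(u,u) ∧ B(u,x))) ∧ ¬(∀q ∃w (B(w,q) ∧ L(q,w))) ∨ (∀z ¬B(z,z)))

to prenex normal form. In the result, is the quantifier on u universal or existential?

universal

Move each ¬ inward, flipping quantifiers it crosses:
  ((∀u ∀x (B(u,u) ∨ ¬B(u,x))) ∨ (∀q ∃w (B(w,q) ∧ L(q,w)))) ∧ (∃z B(z,z))
All bound variables are already distinct, so no renaming is needed.
Extract every quantifier outward, since the variables are now distinct and don't occur free across branches:
  ∀u ∀x ∀q ∃w ∃z ((B(u,u) ∨ ¬B(u,x) ∨ B(w,q) ∧ L(q,w)) ∧ B(z,z))
The quantifier ∃u sits under an odd number of negations, so it flips to ∀u.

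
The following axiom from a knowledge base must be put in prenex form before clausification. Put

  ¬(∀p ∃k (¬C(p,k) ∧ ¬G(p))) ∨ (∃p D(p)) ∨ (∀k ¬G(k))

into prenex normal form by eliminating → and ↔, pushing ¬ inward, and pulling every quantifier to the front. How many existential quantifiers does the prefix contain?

Push ¬ through the quantifiers and connectives to reach negation normal form:
  (∃p ∀k (C(p,k) ∨ G(p))) ∨ (∃p D(p)) ∨ (∀k ¬G(k))
Rename bound variables to avoid capture: p↦u1, k↦z.
  (∃p ∀k (C(p,k) ∨ G(p))) ∨ (∃u1 D(u1)) ∨ (∀z ¬G(z))
Finally move all quantifiers to the prefix:
  ∃p ∀k ∃u1 ∀z (C(p,k) ∨ G(p) ∨ D(u1) ∨ ¬G(z))
The prefix is ∃p ∀k ∃u1 ∀z: 2 universal, 2 existential.

2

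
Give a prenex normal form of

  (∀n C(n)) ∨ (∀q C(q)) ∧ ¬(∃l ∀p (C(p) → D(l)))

∀n ∀q ∀l ∃p (C(n) ∨ C(q) ∧ C(p) ∧ ¬D(l))

First replace A → B with ¬A ∨ B.
  (∀n C(n)) ∨ (∀q C(q)) ∧ ¬(∃l ∀p (¬C(p) ∨ D(l)))
Push ¬ through the quantifiers and connectives to reach negation normal form:
  (∀n C(n)) ∨ (∀q C(q)) ∧ (∀l ∃p (C(p) ∧ ¬D(l)))
Pull the quantifiers to the front (each side's bound variable is not free in the other side):
  ∀n ∀q ∀l ∃p (C(n) ∨ C(q) ∧ C(p) ∧ ¬D(l))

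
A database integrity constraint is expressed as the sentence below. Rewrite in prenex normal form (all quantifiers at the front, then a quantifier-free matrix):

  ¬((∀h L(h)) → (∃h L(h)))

∀h ∀w (L(h) ∧ ¬L(w))

Eliminate → and ↔ using ¬ and ∨.
  ¬(¬(∀h L(h)) ∨ (∃h L(h)))
Move each ¬ inward, flipping quantifiers it crosses:
  (∀h L(h)) ∧ (∀h ¬L(h))
Give each quantifier a distinct variable: h↦w.
  (∀h L(h)) ∧ (∀w ¬L(w))
Finally move all quantifiers to the prefix:
  ∀h ∀w (L(h) ∧ ¬L(w))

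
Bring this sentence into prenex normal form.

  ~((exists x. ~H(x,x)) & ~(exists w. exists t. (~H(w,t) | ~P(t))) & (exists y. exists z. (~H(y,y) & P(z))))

Push ¬ through the quantifiers and connectives to reach negation normal form:
  (forall x. H(x,x)) | (exists w. exists t. (~H(w,t) | ~P(t))) | (forall y. forall z. (H(y,y) | ~P(z)))
All bound variables are already distinct, so no renaming is needed.
Finally move all quantifiers to the prefix:
  forall x. exists w. exists t. forall y. forall z. (H(x,x) | ~H(w,t) | ~P(t) | H(y,y) | ~P(z))

forall x. exists w. exists t. forall y. forall z. (H(x,x) | ~H(w,t) | ~P(t) | H(y,y) | ~P(z))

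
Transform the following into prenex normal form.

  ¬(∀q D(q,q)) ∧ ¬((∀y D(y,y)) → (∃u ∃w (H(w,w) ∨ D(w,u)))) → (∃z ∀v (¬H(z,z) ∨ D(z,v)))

Rewrite implications/biconditionals: A → B as ¬A ∨ B.
  ¬(¬(∀q D(q,q)) ∧ ¬(¬(∀y D(y,y)) ∨ (∃u ∃w (H(w,w) ∨ D(w,u))))) ∨ (∃z ∀v (¬H(z,z) ∨ D(z,v)))
Push ¬ through the quantifiers and connectives to reach negation normal form:
  (∀q D(q,q)) ∨ (∃y ¬D(y,y)) ∨ (∃u ∃w (H(w,w) ∨ D(w,u))) ∨ (∃z ∀v (¬H(z,z) ∨ D(z,v)))
All bound variables are already distinct, so no renaming is needed.
Extract every quantifier outward, since the variables are now distinct and don't occur free across branches:
  ∀q ∃y ∃u ∃w ∃z ∀v (D(q,q) ∨ ¬D(y,y) ∨ H(w,w) ∨ D(w,u) ∨ ¬H(z,z) ∨ D(z,v))

∀q ∃y ∃u ∃w ∃z ∀v (D(q,q) ∨ ¬D(y,y) ∨ H(w,w) ∨ D(w,u) ∨ ¬H(z,z) ∨ D(z,v))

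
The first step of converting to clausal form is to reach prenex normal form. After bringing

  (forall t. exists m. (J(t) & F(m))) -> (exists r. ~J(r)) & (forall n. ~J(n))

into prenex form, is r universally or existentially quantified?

existential

Eliminate → and ↔ using ¬ and ∨.
  ~(forall t. exists m. (J(t) & F(m))) | (exists r. ~J(r)) & (forall n. ~J(n))
Move each ¬ inward, flipping quantifiers it crosses:
  (exists t. forall m. (~J(t) | ~F(m))) | (exists r. ~J(r)) & (forall n. ~J(n))
Finally move all quantifiers to the prefix:
  exists t. forall m. exists r. forall n. (~J(t) | ~F(m) | ~J(r) & ~J(n))
The quantifier exists r sits under an even number of negations (counting the antecedent side of each →), so it remains existential.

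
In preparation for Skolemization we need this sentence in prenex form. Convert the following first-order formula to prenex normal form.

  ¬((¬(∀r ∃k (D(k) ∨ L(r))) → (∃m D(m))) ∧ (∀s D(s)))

Rewrite implications/biconditionals: A → B as ¬A ∨ B.
  ¬((¬¬(∀r ∃k (D(k) ∨ L(r))) ∨ (∃m D(m))) ∧ (∀s D(s)))
Move each ¬ inward, flipping quantifiers it crosses:
  (∃r ∀k (¬D(k) ∧ ¬L(r))) ∧ (∀m ¬D(m)) ∨ (∃s ¬D(s))
All bound variables are already distinct, so no renaming is needed.
Pull the quantifiers to the front (each side's bound variable is not free in the other side):
  ∃r ∀k ∀m ∃s (¬D(k) ∧ ¬L(r) ∧ ¬D(m) ∨ ¬D(s))

∃r ∀k ∀m ∃s (¬D(k) ∧ ¬L(r) ∧ ¬D(m) ∨ ¬D(s))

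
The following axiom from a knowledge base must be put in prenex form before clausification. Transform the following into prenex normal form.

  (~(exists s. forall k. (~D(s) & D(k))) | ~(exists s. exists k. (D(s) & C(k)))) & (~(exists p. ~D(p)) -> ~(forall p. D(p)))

forall s. exists k. forall a. forall w. exists p. exists q. ((D(s) | ~D(k) | ~D(a) | ~C(w)) & (~D(p) | ~D(q)))

Eliminate → and ↔ using ¬ and ∨.
  (~(exists s. forall k. (~D(s) & D(k))) | ~(exists s. exists k. (D(s) & C(k)))) & (~~(exists p. ~D(p)) | ~(forall p. D(p)))
Push ¬ through the quantifiers and connectives to reach negation normal form:
  ((forall s. exists k. (D(s) | ~D(k))) | (forall s. forall k. (~D(s) | ~C(k)))) & ((exists p. ~D(p)) | (exists p. ~D(p)))
Rename bound variables to avoid capture: s↦a, k↦w, p↦q.
  ((forall s. exists k. (D(s) | ~D(k))) | (forall a. forall w. (~D(a) | ~C(w)))) & ((exists p. ~D(p)) | (exists q. ~D(q)))
Finally move all quantifiers to the prefix:
  forall s. exists k. forall a. forall w. exists p. exists q. ((D(s) | ~D(k) | ~D(a) | ~C(w)) & (~D(p) | ~D(q)))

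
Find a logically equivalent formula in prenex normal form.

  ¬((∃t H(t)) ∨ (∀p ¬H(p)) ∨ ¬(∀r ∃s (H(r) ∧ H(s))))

∀t ∃p ∀r ∃s (¬H(t) ∧ H(p) ∧ H(r) ∧ H(s))

Move each ¬ inward, flipping quantifiers it crosses:
  (∀t ¬H(t)) ∧ (∃p H(p)) ∧ (∀r ∃s (H(r) ∧ H(s)))
Finally move all quantifiers to the prefix:
  ∀t ∃p ∀r ∃s (¬H(t) ∧ H(p) ∧ H(r) ∧ H(s))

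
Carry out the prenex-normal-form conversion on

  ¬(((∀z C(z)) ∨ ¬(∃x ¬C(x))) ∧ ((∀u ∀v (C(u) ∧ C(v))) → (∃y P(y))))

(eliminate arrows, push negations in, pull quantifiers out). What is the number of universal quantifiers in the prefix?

3

Rewrite implications/biconditionals: A → B as ¬A ∨ B.
  ¬(((∀z C(z)) ∨ ¬(∃x ¬C(x))) ∧ (¬(∀u ∀v (C(u) ∧ C(v))) ∨ (∃y P(y))))
Push ¬ through the quantifiers and connectives to reach negation normal form:
  (∃z ¬C(z)) ∧ (∃x ¬C(x)) ∨ (∀u ∀v (C(u) ∧ C(v))) ∧ (∀y ¬P(y))
All bound variables are already distinct, so no renaming is needed.
Pull the quantifiers to the front (each side's bound variable is not free in the other side):
  ∃z ∃x ∀u ∀v ∀y (¬C(z) ∧ ¬C(x) ∨ C(u) ∧ C(v) ∧ ¬P(y))
The prefix is ∃z ∃x ∀u ∀v ∀y: 3 universal, 2 existential.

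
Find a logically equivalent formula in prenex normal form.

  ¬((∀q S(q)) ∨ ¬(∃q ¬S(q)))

Drive negations inward (¬∀x A ≡ ∃x ¬A, ¬∃x A ≡ ∀x ¬A, De Morgan for ∧/∨):
  (∃q ¬S(q)) ∧ (∃q ¬S(q))
Give each quantifier a distinct variable: q↦x1.
  (∃q ¬S(q)) ∧ (∃x1 ¬S(x1))
Pull the quantifiers to the front (each side's bound variable is not free in the other side):
  ∃q ∃x1 (¬S(q) ∧ ¬S(x1))

∃q ∃x1 (¬S(q) ∧ ¬S(x1))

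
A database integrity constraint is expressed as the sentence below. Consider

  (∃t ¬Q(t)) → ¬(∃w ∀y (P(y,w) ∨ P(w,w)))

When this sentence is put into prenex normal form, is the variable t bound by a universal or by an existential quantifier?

universal

First replace A → B with ¬A ∨ B.
  ¬(∃t ¬Q(t)) ∨ ¬(∃w ∀y (P(y,w) ∨ P(w,w)))
Drive negations inward (¬∀x A ≡ ∃x ¬A, ¬∃x A ≡ ∀x ¬A, De Morgan for ∧/∨):
  (∀t Q(t)) ∨ (∀w ∃y (¬P(y,w) ∧ ¬P(w,w)))
All bound variables are already distinct, so no renaming is needed.
Extract every quantifier outward, since the variables are now distinct and don't occur free across branches:
  ∀t ∀w ∃y (Q(t) ∨ ¬P(y,w) ∧ ¬P(w,w))
The quantifier ∃t sits under an odd number of negations (counting the antecedent side of each →), so it flips to ∀t.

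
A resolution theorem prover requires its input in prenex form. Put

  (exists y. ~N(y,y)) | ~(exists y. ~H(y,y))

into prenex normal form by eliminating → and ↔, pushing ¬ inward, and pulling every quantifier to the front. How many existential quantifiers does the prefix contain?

1

Move each ¬ inward, flipping quantifiers it crosses:
  (exists y. ~N(y,y)) | (forall y. H(y,y))
Give each quantifier a distinct variable: y↦c.
  (exists y. ~N(y,y)) | (forall c. H(c,c))
Extract every quantifier outward, since the variables are now distinct and don't occur free across branches:
  exists y. forall c. (~N(y,y) | H(c,c))
The prefix is exists y forall c: 1 universal, 1 existential.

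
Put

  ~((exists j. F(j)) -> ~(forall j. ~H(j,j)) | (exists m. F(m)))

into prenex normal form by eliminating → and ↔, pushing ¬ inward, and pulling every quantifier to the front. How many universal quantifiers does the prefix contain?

Eliminate → and ↔ using ¬ and ∨.
  ~(~(exists j. F(j)) | ~(forall j. ~H(j,j)) | (exists m. F(m)))
Push ¬ through the quantifiers and connectives to reach negation normal form:
  (exists j. F(j)) & (forall j. ~H(j,j)) & (forall m. ~F(m))
Rename bound variables to avoid capture: j↦z1.
  (exists j. F(j)) & (forall z1. ~H(z1,z1)) & (forall m. ~F(m))
Finally move all quantifiers to the prefix:
  exists j. forall z1. forall m. (F(j) & ~H(z1,z1) & ~F(m))
The prefix is exists j forall z1 forall m: 2 universal, 1 existential.

2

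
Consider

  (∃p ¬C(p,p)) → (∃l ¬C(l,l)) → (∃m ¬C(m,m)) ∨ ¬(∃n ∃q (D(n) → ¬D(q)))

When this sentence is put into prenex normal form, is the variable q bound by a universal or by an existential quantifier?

universal

Eliminate → and ↔ using ¬ and ∨.
  ¬(∃p ¬C(p,p)) ∨ ¬(∃l ¬C(l,l)) ∨ (∃m ¬C(m,m)) ∨ ¬(∃n ∃q (¬D(n) ∨ ¬D(q)))
Move each ¬ inward, flipping quantifiers it crosses:
  (∀p C(p,p)) ∨ (∀l C(l,l)) ∨ (∃m ¬C(m,m)) ∨ (∀n ∀q (D(n) ∧ D(q)))
All bound variables are already distinct, so no renaming is needed.
Extract every quantifier outward, since the variables are now distinct and don't occur free across branches:
  ∀p ∀l ∃m ∀n ∀q (C(p,p) ∨ C(l,l) ∨ ¬C(m,m) ∨ D(n) ∧ D(q))
The quantifier ∃q sits under an odd number of negations (counting the antecedent side of each →), so it flips to ∀q.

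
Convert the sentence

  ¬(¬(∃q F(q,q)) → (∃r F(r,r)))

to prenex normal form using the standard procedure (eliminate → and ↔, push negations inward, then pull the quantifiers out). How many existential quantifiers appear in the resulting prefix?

0

Eliminate → and ↔ using ¬ and ∨.
  ¬(¬¬(∃q F(q,q)) ∨ (∃r F(r,r)))
Push ¬ through the quantifiers and connectives to reach negation normal form:
  (∀q ¬F(q,q)) ∧ (∀r ¬F(r,r))
All bound variables are already distinct, so no renaming is needed.
Extract every quantifier outward, since the variables are now distinct and don't occur free across branches:
  ∀q ∀r (¬F(q,q) ∧ ¬F(r,r))
The prefix is ∀q ∀r: 2 universal, 0 existential.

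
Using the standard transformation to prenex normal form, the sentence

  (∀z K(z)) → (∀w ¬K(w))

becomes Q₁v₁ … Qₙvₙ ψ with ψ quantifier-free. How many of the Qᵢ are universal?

1

Eliminate → and ↔ using ¬ and ∨.
  ¬(∀z K(z)) ∨ (∀w ¬K(w))
Move each ¬ inward, flipping quantifiers it crosses:
  (∃z ¬K(z)) ∨ (∀w ¬K(w))
All bound variables are already distinct, so no renaming is needed.
Pull the quantifiers to the front (each side's bound variable is not free in the other side):
  ∃z ∀w (¬K(z) ∨ ¬K(w))
The prefix is ∃z ∀w: 1 universal, 1 existential.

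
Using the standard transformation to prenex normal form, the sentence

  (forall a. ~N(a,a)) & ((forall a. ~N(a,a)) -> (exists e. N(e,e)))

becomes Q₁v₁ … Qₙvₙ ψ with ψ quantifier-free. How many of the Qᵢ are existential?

Eliminate → and ↔ using ¬ and ∨.
  (forall a. ~N(a,a)) & (~(forall a. ~N(a,a)) | (exists e. N(e,e)))
Push ¬ through the quantifiers and connectives to reach negation normal form:
  (forall a. ~N(a,a)) & ((exists a. N(a,a)) | (exists e. N(e,e)))
Rename bound variables to avoid capture: a↦u1.
  (forall a. ~N(a,a)) & ((exists u1. N(u1,u1)) | (exists e. N(e,e)))
Finally move all quantifiers to the prefix:
  forall a. exists u1. exists e. (~N(a,a) & (N(u1,u1) | N(e,e)))
The prefix is forall a exists u1 exists e: 1 universal, 2 existential.

2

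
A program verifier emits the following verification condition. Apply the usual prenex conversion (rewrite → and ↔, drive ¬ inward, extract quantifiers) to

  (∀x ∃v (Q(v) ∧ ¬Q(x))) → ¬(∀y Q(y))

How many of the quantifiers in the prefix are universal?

1

Eliminate → and ↔ using ¬ and ∨.
  ¬(∀x ∃v (Q(v) ∧ ¬Q(x))) ∨ ¬(∀y Q(y))
Drive negations inward (¬∀x A ≡ ∃x ¬A, ¬∃x A ≡ ∀x ¬A, De Morgan for ∧/∨):
  (∃x ∀v (¬Q(v) ∨ Q(x))) ∨ (∃y ¬Q(y))
Finally move all quantifiers to the prefix:
  ∃x ∀v ∃y (¬Q(v) ∨ Q(x) ∨ ¬Q(y))
The prefix is ∃x ∀v ∃y: 1 universal, 2 existential.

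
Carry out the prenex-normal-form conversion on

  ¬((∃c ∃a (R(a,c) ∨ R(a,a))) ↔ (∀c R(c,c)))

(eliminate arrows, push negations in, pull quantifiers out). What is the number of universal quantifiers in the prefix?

3

Eliminate → and ↔ using ¬ and ∨; A ↔ B as (¬A ∨ B) ∧ (¬B ∨ A).
  ¬((¬(∃c ∃a (R(a,c) ∨ R(a,a))) ∨ (∀c R(c,c))) ∧ (¬(∀c R(c,c)) ∨ (∃c ∃a (R(a,c) ∨ R(a,a)))))
Push ¬ through the quantifiers and connectives to reach negation normal form:
  (∃c ∃a (R(a,c) ∨ R(a,a))) ∧ (∃c ¬R(c,c)) ∨ (∀c R(c,c)) ∧ (∀c ∀a (¬R(a,c) ∧ ¬R(a,a)))
Rename bound variables to avoid capture: c↦v, c↦y1, c↦u, a↦p.
  (∃c ∃a (R(a,c) ∨ R(a,a))) ∧ (∃v ¬R(v,v)) ∨ (∀y1 R(y1,y1)) ∧ (∀u ∀p (¬R(p,u) ∧ ¬R(p,p)))
Finally move all quantifiers to the prefix:
  ∃c ∃a ∃v ∀y1 ∀u ∀p ((R(a,c) ∨ R(a,a)) ∧ ¬R(v,v) ∨ R(y1,y1) ∧ ¬R(p,u) ∧ ¬R(p,p))
The prefix is ∃c ∃a ∃v ∀y1 ∀u ∀p: 3 universal, 3 existential.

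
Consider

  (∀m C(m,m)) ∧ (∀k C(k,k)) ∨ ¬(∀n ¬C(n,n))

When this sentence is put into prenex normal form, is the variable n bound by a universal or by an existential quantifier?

Push ¬ through the quantifiers and connectives to reach negation normal form:
  (∀m C(m,m)) ∧ (∀k C(k,k)) ∨ (∃n C(n,n))
All bound variables are already distinct, so no renaming is needed.
Finally move all quantifiers to the prefix:
  ∀m ∀k ∃n (C(m,m) ∧ C(k,k) ∨ C(n,n))
The quantifier ∀n sits under an odd number of negations, so it flips to ∃n.

existential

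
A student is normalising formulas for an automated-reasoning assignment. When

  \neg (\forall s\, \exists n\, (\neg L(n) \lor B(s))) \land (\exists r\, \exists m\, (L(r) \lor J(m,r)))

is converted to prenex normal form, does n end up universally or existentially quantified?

Move each ¬ inward, flipping quantifiers it crosses:
  (\exists s\, \forall n\, (L(n) \land \neg B(s))) \land (\exists r\, \exists m\, (L(r) \lor J(m,r)))
Extract every quantifier outward, since the variables are now distinct and don't occur free across branches:
  \exists s\, \forall n\, \exists r\, \exists m\, (L(n) \land \neg B(s) \land (L(r) \lor J(m,r)))
The quantifier \exists n sits under an odd number of negations, so it flips to \forall n.

universal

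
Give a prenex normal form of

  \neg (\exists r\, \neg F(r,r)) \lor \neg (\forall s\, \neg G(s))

Move each ¬ inward, flipping quantifiers it crosses:
  (\forall r\, F(r,r)) \lor (\exists s\, G(s))
All bound variables are already distinct, so no renaming is needed.
Finally move all quantifiers to the prefix:
  \forall r\, \exists s\, (F(r,r) \lor G(s))

\forall r\, \exists s\, (F(r,r) \lor G(s))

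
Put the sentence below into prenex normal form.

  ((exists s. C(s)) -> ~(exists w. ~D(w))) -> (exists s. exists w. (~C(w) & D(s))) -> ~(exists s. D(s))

Rewrite implications/biconditionals: A → B as ¬A ∨ B.
  ~(~(exists s. C(s)) | ~(exists w. ~D(w))) | ~(exists s. exists w. (~C(w) & D(s))) | ~(exists s. D(s))
Drive negations inward (¬∀x A ≡ ∃x ¬A, ¬∃x A ≡ ∀x ¬A, De Morgan for ∧/∨):
  (exists s. C(s)) & (exists w. ~D(w)) | (forall s. forall w. (C(w) | ~D(s))) | (forall s. ~D(s))
Give each quantifier a distinct variable: s↦x, w↦v, s↦x1.
  (exists s. C(s)) & (exists w. ~D(w)) | (forall x. forall v. (C(v) | ~D(x))) | (forall x1. ~D(x1))
Pull the quantifiers to the front (each side's bound variable is not free in the other side):
  exists s. exists w. forall x. forall v. forall x1. (C(s) & ~D(w) | C(v) | ~D(x) | ~D(x1))

exists s. exists w. forall x. forall v. forall x1. (C(s) & ~D(w) | C(v) | ~D(x) | ~D(x1))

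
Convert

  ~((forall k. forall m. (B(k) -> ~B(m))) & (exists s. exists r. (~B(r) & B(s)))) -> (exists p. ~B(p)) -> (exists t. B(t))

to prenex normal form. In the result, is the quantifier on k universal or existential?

Eliminate → and ↔ using ¬ and ∨.
  ~~((forall k. forall m. (~B(k) | ~B(m))) & (exists s. exists r. (~B(r) & B(s)))) | ~(exists p. ~B(p)) | (exists t. B(t))
Move each ¬ inward, flipping quantifiers it crosses:
  (forall k. forall m. (~B(k) | ~B(m))) & (exists s. exists r. (~B(r) & B(s))) | (forall p. B(p)) | (exists t. B(t))
All bound variables are already distinct, so no renaming is needed.
Finally move all quantifiers to the prefix:
  forall k. forall m. exists s. exists r. forall p. exists t. ((~B(k) | ~B(m)) & ~B(r) & B(s) | B(p) | B(t))
The quantifier forall k sits under an even number of negations (counting the antecedent side of each →), so it remains universal.

universal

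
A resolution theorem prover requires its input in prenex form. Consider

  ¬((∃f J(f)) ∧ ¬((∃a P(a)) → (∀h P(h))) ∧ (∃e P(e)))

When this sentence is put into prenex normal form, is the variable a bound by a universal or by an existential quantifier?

universal

Eliminate → and ↔ using ¬ and ∨.
  ¬((∃f J(f)) ∧ ¬(¬(∃a P(a)) ∨ (∀h P(h))) ∧ (∃e P(e)))
Move each ¬ inward, flipping quantifiers it crosses:
  (∀f ¬J(f)) ∨ (∀a ¬P(a)) ∨ (∀h P(h)) ∨ (∀e ¬P(e))
All bound variables are already distinct, so no renaming is needed.
Finally move all quantifiers to the prefix:
  ∀f ∀a ∀h ∀e (¬J(f) ∨ ¬P(a) ∨ P(h) ∨ ¬P(e))
The quantifier ∃a sits under an odd number of negations (counting the antecedent side of each →), so it flips to ∀a.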